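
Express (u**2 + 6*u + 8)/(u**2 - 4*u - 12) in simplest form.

(u + 4)/(u - 6)

Factor: u**2 + 6*u + 8 = (u + 4)*(u + 2);  u**2 - 4*u - 12 = (u - 6)*(u + 2)
Cancel the common factor (u + 2).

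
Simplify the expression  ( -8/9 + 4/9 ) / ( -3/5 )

Numerator: -8/9 + 4/9 = -4/9
Denominator: -3/5 = -3/5
Divide: (-4/9) · (-5/3) = 20/27

20/27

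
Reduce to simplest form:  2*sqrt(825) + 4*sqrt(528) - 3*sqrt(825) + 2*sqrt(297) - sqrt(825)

2*sqrt(825) = 10*sqrt(33); 4*sqrt(528) = 16*sqrt(33); 3*sqrt(825) = 15*sqrt(33); 2*sqrt(297) = 6*sqrt(33); sqrt(825) = 5*sqrt(33)
Combine: (10 + 16 - 15 + 6 - 5)·sqrt(33) = 12*sqrt(33)

12*sqrt(33)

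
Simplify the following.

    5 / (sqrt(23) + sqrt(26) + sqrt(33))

(-5*sqrt(19734) + 40*sqrt(33) + 75*sqrt(26) + 90*sqrt(23))/1068

Group as (sqrt(23) + sqrt(33)) + sqrt(26); multiply by (sqrt(23) + sqrt(33)) - sqrt(26), then rationalise the remaining surd.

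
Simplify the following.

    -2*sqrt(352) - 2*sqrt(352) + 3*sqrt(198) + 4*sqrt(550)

2*sqrt(352) = 8*sqrt(22); 2*sqrt(352) = 8*sqrt(22); 3*sqrt(198) = 9*sqrt(22); 4*sqrt(550) = 20*sqrt(22)
Combine: (-8 - 8 + 9 + 20)·sqrt(22) = 13*sqrt(22)

13*sqrt(22)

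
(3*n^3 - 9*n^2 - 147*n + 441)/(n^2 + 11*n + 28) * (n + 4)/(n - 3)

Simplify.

Factor: 3*n^3 - 9*n^2 - 147*n + 441 = 3*(n - 3)*(n + 7)*(n - 7);  n^2 + 11*n + 28 = (n + 4)*(n + 7)
Cancel the common factors (n + 7), (n - 3), (n + 4).

3*n - 21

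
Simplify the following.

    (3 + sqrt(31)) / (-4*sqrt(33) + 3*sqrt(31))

Multiply numerator and denominator by 3*sqrt(31) + 4*sqrt(33).
Denominator becomes -249; numerator becomes 9*sqrt(31) + 12*sqrt(33) + 93 + 4*sqrt(1023).

(-4*sqrt(1023) - 93 - 12*sqrt(33) - 9*sqrt(31))/249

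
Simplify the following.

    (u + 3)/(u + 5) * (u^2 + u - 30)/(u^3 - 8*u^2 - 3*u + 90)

Factor: u^2 + u - 30 = (u - 5)*(u + 6);  u^3 - 8*u^2 - 3*u + 90 = (u - 5)*(u + 3)*(u - 6)
Cancel the common factors (u - 5), (u + 3).

(u + 6)/(u^2 - u - 30)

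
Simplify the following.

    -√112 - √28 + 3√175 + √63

√112 = 4*√7; √28 = 2*√7; 3√175 = 15*√7; √63 = 3*√7
Combine: (-4 - 2 + 15 + 3)·√7 = 12*√7

12*√7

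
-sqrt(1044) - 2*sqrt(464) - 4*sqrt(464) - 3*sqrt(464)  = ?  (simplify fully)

-42*sqrt(29)

sqrt(1044) = 6*sqrt(29); 2*sqrt(464) = 8*sqrt(29); 4*sqrt(464) = 16*sqrt(29); 3*sqrt(464) = 12*sqrt(29)
Combine: (-6 - 8 - 16 - 12)·sqrt(29) = -42*sqrt(29)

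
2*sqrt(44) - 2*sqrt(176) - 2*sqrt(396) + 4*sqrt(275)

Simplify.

4*sqrt(11)

2*sqrt(44) = 4*sqrt(11); 2*sqrt(176) = 8*sqrt(11); 2*sqrt(396) = 12*sqrt(11); 4*sqrt(275) = 20*sqrt(11)
Combine: (4 - 8 - 12 + 20)·sqrt(11) = 4*sqrt(11)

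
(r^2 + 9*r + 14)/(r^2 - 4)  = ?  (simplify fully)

Factor: r^2 + 9*r + 14 = (r + 7)*(r + 2);  r^2 - 4 = (r - 2)*(r + 2)
Cancel the common factor (r + 2).

(r + 7)/(r - 2)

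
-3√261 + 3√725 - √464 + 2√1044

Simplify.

3√261 = 9*√29; 3√725 = 15*√29; √464 = 4*√29; 2√1044 = 12*√29
Combine: (-9 + 15 - 4 + 12)·√29 = 14*√29

14*√29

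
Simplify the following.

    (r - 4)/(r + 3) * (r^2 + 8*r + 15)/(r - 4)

r + 5

Factor: r^2 + 8*r + 15 = (r + 3)*(r + 5)
Cancel the common factors (r - 4), (r + 3).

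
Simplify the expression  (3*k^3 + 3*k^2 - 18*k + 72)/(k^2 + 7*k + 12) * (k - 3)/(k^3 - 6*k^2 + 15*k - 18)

3/(k + 3)

Factor: 3*k^3 + 3*k^2 - 18*k + 72 = 3*(k + 4)*(k^2 - 3*k + 6);  k^2 + 7*k + 12 = (k + 3)*(k + 4);  k^3 - 6*k^2 + 15*k - 18 = (k - 3)*(k^2 - 3*k + 6)
Cancel the common factors (k^2 - 3*k + 6), (k + 4), (k - 3).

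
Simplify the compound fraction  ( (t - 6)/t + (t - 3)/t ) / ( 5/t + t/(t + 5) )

(2*t**2 + t - 45)/(t**2 + 5*t + 25)

Numerator: (t - 6)/t + (t - 3)/t = (2*t - 9)/t
Denominator: 5/t + t/(t + 5) = (t**2 + 5*t + 25)/(t**2 + 5*t)
Divide: ((2*t - 9)/t) · ((t**2 + 5*t)/(t**2 + 5*t + 25)) = (2*t**2 + t - 45)/(t**2 + 5*t + 25)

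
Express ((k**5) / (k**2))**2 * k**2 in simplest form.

Inside the bracket: k**3
Raise to the power 2: k**6
Multiply by k**2: add exponents.

k**8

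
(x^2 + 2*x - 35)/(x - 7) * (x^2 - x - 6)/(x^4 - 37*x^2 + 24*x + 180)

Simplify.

(x + 7)/(x^2 - x - 42)

Factor: x^2 + 2*x - 35 = (x + 7)*(x - 5);  x^2 - x - 6 = (x + 2)*(x - 3);  x^4 - 37*x^2 + 24*x + 180 = (x + 2)*(x - 5)*(x + 6)*(x - 3)
Cancel the common factors (x - 5), (x + 2), (x - 3).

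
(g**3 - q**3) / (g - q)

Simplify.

g**2 + g*q + q**2

Factor as (a-b)(a**2+ab+b**2) with a=g, b=q.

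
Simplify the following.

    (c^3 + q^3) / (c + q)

c^2 - c*q + q^2

Apply the sum-of-cubes factorisation and cancel (c + q).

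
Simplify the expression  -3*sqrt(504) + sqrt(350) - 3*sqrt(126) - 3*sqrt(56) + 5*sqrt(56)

-18*sqrt(14)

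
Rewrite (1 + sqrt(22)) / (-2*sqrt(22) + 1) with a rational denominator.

Multiply numerator and denominator by 1 + 2*sqrt(22).
Denominator becomes -87; numerator becomes 3*sqrt(22) + 45.

(-15 - sqrt(22))/29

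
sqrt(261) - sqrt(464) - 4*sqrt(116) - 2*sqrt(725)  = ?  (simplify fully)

sqrt(261) = 3*sqrt(29); sqrt(464) = 4*sqrt(29); 4*sqrt(116) = 8*sqrt(29); 2*sqrt(725) = 10*sqrt(29)
Combine: (3 - 4 - 8 - 10)·sqrt(29) = -19*sqrt(29)

-19*sqrt(29)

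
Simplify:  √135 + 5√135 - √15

17*√15

√135 = 3*√15; 5√135 = 15*√15; √15 = √15
Combine: (3 + 15 - 1)·√15 = 17*√15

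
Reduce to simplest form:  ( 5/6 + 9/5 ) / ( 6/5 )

79/36

Numerator: 5/6 + 9/5 = 79/30
Denominator: 6/5 = 6/5
Divide: (79/30) · (5/6) = 79/36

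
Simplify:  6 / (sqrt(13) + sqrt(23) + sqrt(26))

Group as (sqrt(13) + sqrt(23)) + sqrt(26); multiply by (sqrt(13) + sqrt(23)) - sqrt(26), then rationalise the remaining surd.

(-39*sqrt(46) + 15*sqrt(26) + 24*sqrt(23) + 54*sqrt(13))/274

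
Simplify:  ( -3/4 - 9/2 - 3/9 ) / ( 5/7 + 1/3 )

-469/88

Numerator: -3/4 - 9/2 - 3/9 = -67/12
Denominator: 5/7 + 1/3 = 22/21
Divide: (-67/12) · (21/22) = -469/88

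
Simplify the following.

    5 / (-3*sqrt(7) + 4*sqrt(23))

(3*sqrt(7) + 4*sqrt(23))/61

Multiply numerator and denominator by 3*sqrt(7) + 4*sqrt(23).
Denominator becomes 305; numerator becomes 15*sqrt(7) + 20*sqrt(23).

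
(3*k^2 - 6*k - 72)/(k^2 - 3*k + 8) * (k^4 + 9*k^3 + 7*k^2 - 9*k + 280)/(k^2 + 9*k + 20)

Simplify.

Factor: 3*k^2 - 6*k - 72 = 3*(k - 6)*(k + 4);  k^4 + 9*k^3 + 7*k^2 - 9*k + 280 = (k^2 - 3*k + 8)*(k + 5)*(k + 7);  k^2 + 9*k + 20 = (k + 5)*(k + 4)
Cancel the common factors (k^2 - 3*k + 8), (k + 5), (k + 4).

3*k^2 + 3*k - 126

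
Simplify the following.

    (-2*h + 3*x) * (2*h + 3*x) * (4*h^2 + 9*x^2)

-16*h^4 + 81*x^4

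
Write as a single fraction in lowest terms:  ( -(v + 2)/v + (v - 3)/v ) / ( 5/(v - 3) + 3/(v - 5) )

(-5*v^2 + 40*v - 75)/(8*v^2 - 34*v)

Numerator: -(v + 2)/v + (v - 3)/v = -5/v
Denominator: 5/(v - 3) + 3/(v - 5) = (8*v - 34)/(v^2 - 8*v + 15)
Divide: (-5/v) · ((v^2 - 8*v + 15)/(8*v - 34)) = (-5*v^2 + 40*v - 75)/(8*v^2 - 34*v)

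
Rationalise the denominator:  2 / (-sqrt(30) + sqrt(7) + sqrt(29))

Group as (sqrt(7) + sqrt(29)) - sqrt(30); multiply by (sqrt(7) + sqrt(29)) + sqrt(30), then rationalise the remaining surd.

(-3*sqrt(30) + 4*sqrt(29) + 26*sqrt(7) + sqrt(6090))/194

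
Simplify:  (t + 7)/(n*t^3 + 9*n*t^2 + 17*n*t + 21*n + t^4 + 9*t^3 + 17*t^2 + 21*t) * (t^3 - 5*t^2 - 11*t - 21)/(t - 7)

Factor: n*t^3 + 9*n*t^2 + 17*n*t + 21*n + t^4 + 9*t^3 + 17*t^2 + 21*t = (t^2 + 2*t + 3)*(n + t)*(t + 7);  t^3 - 5*t^2 - 11*t - 21 = (t - 7)*(t^2 + 2*t + 3)
Cancel the common factors (t^2 + 2*t + 3), (t + 7), (t - 7).

1/(n + t)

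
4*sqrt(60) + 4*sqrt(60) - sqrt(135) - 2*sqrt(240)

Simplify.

4*sqrt(60) = 8*sqrt(15); 4*sqrt(60) = 8*sqrt(15); sqrt(135) = 3*sqrt(15); 2*sqrt(240) = 8*sqrt(15)
Combine: (8 + 8 - 3 - 8)·sqrt(15) = 5*sqrt(15)

5*sqrt(15)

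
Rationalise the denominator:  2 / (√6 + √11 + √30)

(-24*√55 - 26*√30 + 50*√11 + 70*√6)/95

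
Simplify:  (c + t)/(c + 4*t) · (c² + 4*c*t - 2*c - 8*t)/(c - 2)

Factor: c² + 4*c*t - 2*c - 8*t = (c - 2)·(c + 4*t)
Cancel the common factors (c + 4*t), (c - 2).

c + t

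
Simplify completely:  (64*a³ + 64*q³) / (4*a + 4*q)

Apply the sum-of-cubes factorisation and cancel (4*a + 4*q).

16*a² - 16*a*q + 16*q²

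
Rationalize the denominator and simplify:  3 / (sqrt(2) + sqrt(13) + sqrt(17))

(-3*sqrt(442) - 3*sqrt(17) + 9*sqrt(13) + 42*sqrt(2))/50

Group as (sqrt(13) + sqrt(17)) + sqrt(2); multiply by (sqrt(13) + sqrt(17)) - sqrt(2), then rationalise the remaining surd.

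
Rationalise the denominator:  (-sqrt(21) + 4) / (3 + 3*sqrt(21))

(-5 + sqrt(21))/12

Multiply numerator and denominator by -3*sqrt(21) + 3.
Denominator becomes -180; numerator becomes -15*sqrt(21) + 75.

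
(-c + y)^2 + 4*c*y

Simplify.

Expanding gives c^2 + 2*c*y + y^2, a perfect square.

(c + y)^2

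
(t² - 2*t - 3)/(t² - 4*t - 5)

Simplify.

Factor: t² - 2*t - 3 = (t - 3)·(t + 1);  t² - 4*t - 5 = (t + 1)·(t - 5)
Cancel the common factor (t + 1).

(t - 3)/(t - 5)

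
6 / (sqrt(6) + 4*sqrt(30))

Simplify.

(-sqrt(6) + 4*sqrt(30))/79

Multiply numerator and denominator by -4*sqrt(30) + sqrt(6).
Denominator becomes -474; numerator becomes -24*sqrt(30) + 6*sqrt(6).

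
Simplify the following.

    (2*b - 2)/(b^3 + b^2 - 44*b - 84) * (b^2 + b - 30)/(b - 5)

(2*b - 2)/(b^2 - 5*b - 14)

Factor: 2*b - 2 = 2*(b - 1);  b^3 + b^2 - 44*b - 84 = (b - 7)*(b + 6)*(b + 2);  b^2 + b - 30 = (b - 5)*(b + 6)
Cancel the common factors (b + 6), (b - 5).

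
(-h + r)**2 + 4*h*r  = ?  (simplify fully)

Expand the square and combine the 4*h*r term.

(h + r)**2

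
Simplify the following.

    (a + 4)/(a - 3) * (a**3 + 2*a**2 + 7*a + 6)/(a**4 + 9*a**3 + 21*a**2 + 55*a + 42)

(a + 4)/(a**2 + 4*a - 21)

Factor: a**3 + 2*a**2 + 7*a + 6 = (a**2 + a + 6)*(a + 1);  a**4 + 9*a**3 + 21*a**2 + 55*a + 42 = (a**2 + a + 6)*(a + 1)*(a + 7)
Cancel the common factors (a**2 + a + 6), (a + 1).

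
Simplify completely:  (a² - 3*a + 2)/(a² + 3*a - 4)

Factor: a² - 3*a + 2 = (a - 2)·(a - 1);  a² + 3*a - 4 = (a - 1)·(a + 4)
Cancel the common factor (a - 1).

(a - 2)/(a + 4)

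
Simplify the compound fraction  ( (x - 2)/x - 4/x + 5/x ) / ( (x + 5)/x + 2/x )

Numerator: (x - 2)/x - 4/x + 5/x = (x - 1)/x
Denominator: (x + 5)/x + 2/x = (x + 7)/x
Divide: ((x - 1)/x) · (x/(x + 7)) = (x - 1)/(x + 7)

(x - 1)/(x + 7)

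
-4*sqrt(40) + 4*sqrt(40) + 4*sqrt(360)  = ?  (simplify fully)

4*sqrt(40) = 8*sqrt(10); 4*sqrt(40) = 8*sqrt(10); 4*sqrt(360) = 24*sqrt(10)
Combine: (-8 + 8 + 24)·sqrt(10) = 24*sqrt(10)

24*sqrt(10)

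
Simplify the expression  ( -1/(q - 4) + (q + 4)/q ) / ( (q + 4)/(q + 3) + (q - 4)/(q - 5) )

(q^2 - 2*q - 15)/(2*q^2 - 8*q)

Numerator: -1/(q - 4) + (q + 4)/q = (q^2 - q - 16)/(q^2 - 4*q)
Denominator: (q + 4)/(q + 3) + (q - 4)/(q - 5) = (2*q^2 - 2*q - 32)/(q^2 - 2*q - 15)
Divide: ((q^2 - q - 16)/(q^2 - 4*q)) · ((q^2 - 2*q - 15)/(2*q^2 - 2*q - 32)) = (q^2 - 2*q - 15)/(2*q^2 - 8*q)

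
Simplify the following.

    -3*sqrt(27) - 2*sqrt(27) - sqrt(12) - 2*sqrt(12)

-21*sqrt(3)

3*sqrt(27) = 9*sqrt(3); 2*sqrt(27) = 6*sqrt(3); sqrt(12) = 2*sqrt(3); 2*sqrt(12) = 4*sqrt(3)
Combine: (-9 - 6 - 2 - 4)·sqrt(3) = -21*sqrt(3)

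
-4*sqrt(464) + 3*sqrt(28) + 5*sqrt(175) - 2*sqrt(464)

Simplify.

-24*sqrt(29) + 31*sqrt(7)

4*sqrt(464) = 16*sqrt(29); 3*sqrt(28) = 6*sqrt(7); 5*sqrt(175) = 25*sqrt(7); 2*sqrt(464) = 8*sqrt(29)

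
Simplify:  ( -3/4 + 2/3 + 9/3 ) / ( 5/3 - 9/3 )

Numerator: -3/4 + 2/3 + 9/3 = 35/12
Denominator: 5/3 - 9/3 = -4/3
Divide: (35/12) · (-3/4) = -35/16

-35/16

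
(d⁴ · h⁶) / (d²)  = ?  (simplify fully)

Quotient: d² · h⁶

d²*h⁶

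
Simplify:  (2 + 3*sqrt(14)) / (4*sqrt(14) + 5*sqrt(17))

Multiply numerator and denominator by -5*sqrt(17) + 4*sqrt(14).
Denominator becomes -201; numerator becomes -15*sqrt(238) - 10*sqrt(17) + 8*sqrt(14) + 168.

(-168 - 8*sqrt(14) + 10*sqrt(17) + 15*sqrt(238))/201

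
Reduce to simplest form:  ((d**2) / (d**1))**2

Inside the bracket: d**1
Raise to the power 2: d**2

d**2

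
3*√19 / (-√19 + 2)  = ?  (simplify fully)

Multiply numerator and denominator by 2 + √19.
Denominator becomes -15; numerator becomes 6*√19 + 57.

(-19 - 2*√19)/5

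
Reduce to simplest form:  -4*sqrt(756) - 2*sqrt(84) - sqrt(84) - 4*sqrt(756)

-54*sqrt(21)

4*sqrt(756) = 24*sqrt(21); 2*sqrt(84) = 4*sqrt(21); sqrt(84) = 2*sqrt(21); 4*sqrt(756) = 24*sqrt(21)
Combine: (-24 - 4 - 2 - 24)·sqrt(21) = -54*sqrt(21)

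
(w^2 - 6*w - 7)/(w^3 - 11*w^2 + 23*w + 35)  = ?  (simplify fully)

Factor: w^2 - 6*w - 7 = (w - 7)*(w + 1);  w^3 - 11*w^2 + 23*w + 35 = (w - 5)*(w + 1)*(w - 7)
Cancel the common factors (w - 7), (w + 1).

1/(w - 5)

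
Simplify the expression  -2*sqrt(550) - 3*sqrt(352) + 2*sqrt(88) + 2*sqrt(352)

-10*sqrt(22)

2*sqrt(550) = 10*sqrt(22); 3*sqrt(352) = 12*sqrt(22); 2*sqrt(88) = 4*sqrt(22); 2*sqrt(352) = 8*sqrt(22)
Combine: (-10 - 12 + 4 + 8)·sqrt(22) = -10*sqrt(22)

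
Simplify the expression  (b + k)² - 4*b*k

(b - k)²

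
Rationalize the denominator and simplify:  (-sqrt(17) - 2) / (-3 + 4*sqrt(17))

(-74 - 11*sqrt(17))/263

Multiply numerator and denominator by -4*sqrt(17) - 3.
Denominator becomes -263; numerator becomes 11*sqrt(17) + 74.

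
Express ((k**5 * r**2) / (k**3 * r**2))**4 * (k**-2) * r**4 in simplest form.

Inside the bracket: k**2
Raise to the power 4: k**8
Multiply by (k**-2) * r**4: add exponents.

k**6*r**4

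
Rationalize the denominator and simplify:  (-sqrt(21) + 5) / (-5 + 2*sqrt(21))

(-17 + 5*sqrt(21))/59

Multiply numerator and denominator by -2*sqrt(21) - 5.
Denominator becomes -59; numerator becomes -5*sqrt(21) + 17.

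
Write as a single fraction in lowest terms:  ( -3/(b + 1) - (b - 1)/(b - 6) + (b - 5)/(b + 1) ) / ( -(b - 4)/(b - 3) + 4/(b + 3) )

Numerator: -3/(b + 1) - (b - 1)/(b - 6) + (b - 5)/(b + 1) = (-14*b + 49)/(b^2 - 5*b - 6)
Denominator: -(b - 4)/(b - 3) + 4/(b + 3) = (-b^2 + 5*b)/(b^2 - 9)
Divide: ((-14*b + 49)/(b^2 - 5*b - 6)) · ((b^2 - 9)/(-b^2 + 5*b)) = (14*b^3 - 49*b^2 - 126*b + 441)/(b^4 - 10*b^3 + 19*b^2 + 30*b)

(14*b^3 - 49*b^2 - 126*b + 441)/(b^4 - 10*b^3 + 19*b^2 + 30*b)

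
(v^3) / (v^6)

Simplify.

v^(-3)

Quotient: (v^-3)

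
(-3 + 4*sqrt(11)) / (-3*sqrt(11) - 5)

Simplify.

Multiply numerator and denominator by -5 + 3*sqrt(11).
Denominator becomes -74; numerator becomes -29*sqrt(11) + 147.

(-147 + 29*sqrt(11))/74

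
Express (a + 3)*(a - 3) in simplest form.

a**2 - 9

(a)**2 - (3)**2 = a**2 - 9.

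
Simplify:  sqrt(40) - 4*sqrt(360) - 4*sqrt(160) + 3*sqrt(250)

sqrt(40) = 2*sqrt(10); 4*sqrt(360) = 24*sqrt(10); 4*sqrt(160) = 16*sqrt(10); 3*sqrt(250) = 15*sqrt(10)
Combine: (2 - 24 - 16 + 15)·sqrt(10) = -23*sqrt(10)

-23*sqrt(10)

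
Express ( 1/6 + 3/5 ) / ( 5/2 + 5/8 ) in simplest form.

Numerator: 1/6 + 3/5 = 23/30
Denominator: 5/2 + 5/8 = 25/8
Divide: (23/30) · (8/25) = 92/375

92/375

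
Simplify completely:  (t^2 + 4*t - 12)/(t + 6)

t - 2

Factor: t^2 + 4*t - 12 = (t - 2)*(t + 6)
Cancel the common factor (t + 6).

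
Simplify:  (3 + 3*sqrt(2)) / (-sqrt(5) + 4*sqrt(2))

Multiply numerator and denominator by sqrt(5) + 4*sqrt(2).
Denominator becomes 27; numerator becomes 3*sqrt(5) + 3*sqrt(10) + 12*sqrt(2) + 24.

(sqrt(5) + sqrt(10) + 4*sqrt(2) + 8)/9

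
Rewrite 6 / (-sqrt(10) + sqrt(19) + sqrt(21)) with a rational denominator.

(-15*sqrt(10) + 4*sqrt(21) + 6*sqrt(19) + sqrt(3990))/58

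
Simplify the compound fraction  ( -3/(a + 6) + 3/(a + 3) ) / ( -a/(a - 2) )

(-9*a + 18)/(a³ + 9*a² + 18*a)

Numerator: -3/(a + 6) + 3/(a + 3) = 9/(a² + 9*a + 18)
Denominator: -a/(a - 2) = -a/(a - 2)
Divide: (9/(a² + 9*a + 18)) · (-(a - 2)/a) = (-9*a + 18)/(a³ + 9*a² + 18*a)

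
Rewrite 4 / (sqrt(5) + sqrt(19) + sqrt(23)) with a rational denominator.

(-8*sqrt(2185) + 4*sqrt(23) + 36*sqrt(19) + 148*sqrt(5))/379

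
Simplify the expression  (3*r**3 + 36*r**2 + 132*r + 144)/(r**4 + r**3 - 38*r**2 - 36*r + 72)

(3*r + 12)/(r**2 - 7*r + 6)

Factor: 3*r**3 + 36*r**2 + 132*r + 144 = 3*(r + 2)*(r + 6)*(r + 4);  r**4 + r**3 - 38*r**2 - 36*r + 72 = (r + 6)*(r + 2)*(r - 1)*(r - 6)
Cancel the common factors (r + 2), (r + 6).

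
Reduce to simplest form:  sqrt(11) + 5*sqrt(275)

26*sqrt(11)

sqrt(11) = sqrt(11); 5*sqrt(275) = 25*sqrt(11)
Combine: (1 + 25)·sqrt(11) = 26*sqrt(11)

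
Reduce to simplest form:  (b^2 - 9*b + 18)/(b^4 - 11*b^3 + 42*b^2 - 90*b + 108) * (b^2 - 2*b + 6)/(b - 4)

1/(b - 4)

Factor: b^2 - 9*b + 18 = (b - 6)*(b - 3);  b^4 - 11*b^3 + 42*b^2 - 90*b + 108 = (b - 6)*(b - 3)*(b^2 - 2*b + 6)
Cancel the common factors (b^2 - 2*b + 6), (b - 3), (b - 6).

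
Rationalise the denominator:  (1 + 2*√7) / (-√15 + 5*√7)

Multiply numerator and denominator by √15 + 5*√7.
Denominator becomes 160; numerator becomes √15 + 5*√7 + 2*√105 + 70.

(√15 + 5*√7 + 2*√105 + 70)/160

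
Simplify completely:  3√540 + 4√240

34*√15

3√540 = 18*√15; 4√240 = 16*√15
Combine: (18 + 16)·√15 = 34*√15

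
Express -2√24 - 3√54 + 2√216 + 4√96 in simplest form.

2√24 = 4*√6; 3√54 = 9*√6; 2√216 = 12*√6; 4√96 = 16*√6
Combine: (-4 - 9 + 12 + 16)·√6 = 15*√6

15*√6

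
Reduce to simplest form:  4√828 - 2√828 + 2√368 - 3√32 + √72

4√828 = 24*√23; 2√828 = 12*√23; 2√368 = 8*√23; 3√32 = 12*√2; √72 = 6*√2

-6*√2 + 20*√23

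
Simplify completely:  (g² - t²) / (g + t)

g - t

Factor g^2 - t^2 and cancel (g + t).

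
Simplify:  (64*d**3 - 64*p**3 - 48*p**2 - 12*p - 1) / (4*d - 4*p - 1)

Apply the difference-of-cubes factorisation and cancel (4*d - 4*p - 1).

16*d**2 + 16*d*p + 4*d + 16*p**2 + 8*p + 1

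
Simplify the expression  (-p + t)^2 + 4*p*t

Expand the square and combine the 4*p*t term.

(p + t)^2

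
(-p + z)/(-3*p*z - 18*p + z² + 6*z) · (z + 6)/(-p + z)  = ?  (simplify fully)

Factor: -3*p*z - 18*p + z² + 6*z = (z + 6)·(-3*p + z)
Cancel the common factors (z + 6), (-p + z).

1/(-3*p + z)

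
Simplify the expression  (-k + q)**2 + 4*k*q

After expansion: k**2 + 2*k*q + q**2 — a perfect-square trinomial.

(k + q)**2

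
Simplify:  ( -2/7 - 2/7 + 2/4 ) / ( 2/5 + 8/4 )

Numerator: -2/7 - 2/7 + 2/4 = -1/14
Denominator: 2/5 + 8/4 = 12/5
Divide: (-1/14) · (5/12) = -5/168

-5/168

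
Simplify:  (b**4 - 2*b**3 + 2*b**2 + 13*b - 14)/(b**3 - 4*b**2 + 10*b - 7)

b + 2

Factor: b**4 - 2*b**3 + 2*b**2 + 13*b - 14 = (b + 2)*(b**2 - 3*b + 7)*(b - 1);  b**3 - 4*b**2 + 10*b - 7 = (b**2 - 3*b + 7)*(b - 1)
Cancel the common factors (b**2 - 3*b + 7), (b - 1).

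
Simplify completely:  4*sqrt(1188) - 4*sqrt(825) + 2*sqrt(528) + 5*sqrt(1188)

4*sqrt(1188) = 24*sqrt(33); 4*sqrt(825) = 20*sqrt(33); 2*sqrt(528) = 8*sqrt(33); 5*sqrt(1188) = 30*sqrt(33)
Combine: (24 - 20 + 8 + 30)·sqrt(33) = 42*sqrt(33)

42*sqrt(33)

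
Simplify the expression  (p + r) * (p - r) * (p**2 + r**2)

p**4 - r**4

Pair the conjugate factors: (p+r)(p-r) = p**2 - r**2, then repeat with the next factor.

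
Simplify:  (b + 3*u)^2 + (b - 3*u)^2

Only the even-power cross terms survive.

2*b^2 + 18*u^2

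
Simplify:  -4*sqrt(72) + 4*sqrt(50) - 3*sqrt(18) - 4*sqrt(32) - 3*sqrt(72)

-47*sqrt(2)

4*sqrt(72) = 24*sqrt(2); 4*sqrt(50) = 20*sqrt(2); 3*sqrt(18) = 9*sqrt(2); 4*sqrt(32) = 16*sqrt(2); 3*sqrt(72) = 18*sqrt(2)
Combine: (-24 + 20 - 9 - 16 - 18)·sqrt(2) = -47*sqrt(2)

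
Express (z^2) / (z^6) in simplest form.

z^(-4)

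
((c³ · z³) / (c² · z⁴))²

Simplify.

c²/z²

Inside the bracket: c¹ · (z^-1)
Raise to the power 2: c² · (z^-2)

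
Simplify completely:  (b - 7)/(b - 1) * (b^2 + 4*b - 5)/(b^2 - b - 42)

(b + 5)/(b + 6)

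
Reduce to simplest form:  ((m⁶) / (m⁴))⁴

m⁸

Inside the bracket: m²
Raise to the power 4: m⁸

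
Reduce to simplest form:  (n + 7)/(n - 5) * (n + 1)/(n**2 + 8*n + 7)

1/(n - 5)

Factor: n**2 + 8*n + 7 = (n + 1)*(n + 7)
Cancel the common factors (n + 1), (n + 7).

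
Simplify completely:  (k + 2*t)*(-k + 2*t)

Product of conjugates: (P+Q)(P-Q) = P^2 - Q^2.

-k^2 + 4*t^2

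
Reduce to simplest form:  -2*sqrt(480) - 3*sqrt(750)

2*sqrt(480) = 8*sqrt(30); 3*sqrt(750) = 15*sqrt(30)
Combine: (-8 - 15)·sqrt(30) = -23*sqrt(30)

-23*sqrt(30)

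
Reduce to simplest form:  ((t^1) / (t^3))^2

t^(-4)

Inside the bracket: (t^-2)
Raise to the power 2: (t^-4)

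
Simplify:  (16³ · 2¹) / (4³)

2^7

16³ = 2^12; 2¹ = 2^1; 4³ = 2^6
Combine exponents: 2^7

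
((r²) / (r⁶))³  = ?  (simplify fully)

Inside the bracket: (r^-4)
Raise to the power 3: (r^-12)

r^(-12)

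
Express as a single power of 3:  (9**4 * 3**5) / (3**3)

3**10

9**4 = 3**8; 3**5 = 3**5; 3**3 = 3**3
Combine exponents: 3**10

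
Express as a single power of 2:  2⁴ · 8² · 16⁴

2^26

2⁴ = 2^4; 8² = 2^6; 16⁴ = 2^16
Combine exponents: 2^26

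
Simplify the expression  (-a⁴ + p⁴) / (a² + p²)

-a² + p²

Factor p^4 - a^4 and cancel (a² + p²).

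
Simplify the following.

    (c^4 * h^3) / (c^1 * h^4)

c^3/h

Quotient: c^3 * (h^-1)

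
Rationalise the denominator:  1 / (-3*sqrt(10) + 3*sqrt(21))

(sqrt(10) + sqrt(21))/33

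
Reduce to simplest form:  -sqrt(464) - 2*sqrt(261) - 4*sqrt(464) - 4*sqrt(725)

sqrt(464) = 4*sqrt(29); 2*sqrt(261) = 6*sqrt(29); 4*sqrt(464) = 16*sqrt(29); 4*sqrt(725) = 20*sqrt(29)
Combine: (-4 - 6 - 16 - 20)·sqrt(29) = -46*sqrt(29)

-46*sqrt(29)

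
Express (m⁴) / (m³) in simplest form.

m

Quotient: m¹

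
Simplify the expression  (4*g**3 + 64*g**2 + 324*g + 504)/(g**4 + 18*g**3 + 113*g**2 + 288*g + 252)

4/(g + 2)

Factor: 4*g**3 + 64*g**2 + 324*g + 504 = 4*(g + 7)*(g + 3)*(g + 6);  g**4 + 18*g**3 + 113*g**2 + 288*g + 252 = (g + 7)*(g + 2)*(g + 6)*(g + 3)
Cancel the common factors (g + 7), (g + 3), (g + 6).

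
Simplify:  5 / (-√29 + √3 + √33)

(-35*√29 - 5*√33 + 295*√3 + 30*√319)/347

Group as (√3 + √33) - √29; multiply by (√3 + √33) + √29, then rationalise the remaining surd.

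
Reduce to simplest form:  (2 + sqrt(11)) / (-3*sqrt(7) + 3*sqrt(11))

(2*sqrt(7) + 2*sqrt(11) + sqrt(77) + 11)/12

Multiply numerator and denominator by 3*sqrt(7) + 3*sqrt(11).
Denominator becomes 36; numerator becomes 6*sqrt(7) + 6*sqrt(11) + 3*sqrt(77) + 33.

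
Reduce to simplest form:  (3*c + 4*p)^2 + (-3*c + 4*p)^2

18*c^2 + 32*p^2

Write as f((4*p),(3*c)) + f((4*p),-(3*c)) and expand.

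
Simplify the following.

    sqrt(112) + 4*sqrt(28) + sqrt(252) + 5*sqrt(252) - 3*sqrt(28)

sqrt(112) = 4*sqrt(7); 4*sqrt(28) = 8*sqrt(7); sqrt(252) = 6*sqrt(7); 5*sqrt(252) = 30*sqrt(7); 3*sqrt(28) = 6*sqrt(7)
Combine: (4 + 8 + 6 + 30 - 6)·sqrt(7) = 42*sqrt(7)

42*sqrt(7)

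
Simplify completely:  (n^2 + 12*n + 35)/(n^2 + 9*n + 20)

Factor: n^2 + 12*n + 35 = (n + 7)*(n + 5);  n^2 + 9*n + 20 = (n + 4)*(n + 5)
Cancel the common factor (n + 5).

(n + 7)/(n + 4)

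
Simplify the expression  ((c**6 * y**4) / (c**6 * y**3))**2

y**2

Inside the bracket: y**1
Raise to the power 2: y**2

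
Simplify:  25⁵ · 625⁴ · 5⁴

5^30

25⁵ = 5^10; 625⁴ = 5^16; 5⁴ = 5^4
Combine exponents: 5^30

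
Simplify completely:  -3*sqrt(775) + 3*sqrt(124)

3*sqrt(775) = 15*sqrt(31); 3*sqrt(124) = 6*sqrt(31)
Combine: (-15 + 6)·sqrt(31) = -9*sqrt(31)

-9*sqrt(31)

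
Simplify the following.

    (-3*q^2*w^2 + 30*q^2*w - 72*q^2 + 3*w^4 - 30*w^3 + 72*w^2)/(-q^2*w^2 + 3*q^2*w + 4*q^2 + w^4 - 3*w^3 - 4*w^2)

Factor: -3*q^2*w^2 + 30*q^2*w - 72*q^2 + 3*w^4 - 30*w^3 + 72*w^2 = 3*(q + w)*(w - 6)*(w - 4)*(-q + w);  -q^2*w^2 + 3*q^2*w + 4*q^2 + w^4 - 3*w^3 - 4*w^2 = (w - 4)*(w + 1)*(-q + w)*(q + w)
Cancel the common factors (w - 4), (-q + w), (q + w).

(3*w - 18)/(w + 1)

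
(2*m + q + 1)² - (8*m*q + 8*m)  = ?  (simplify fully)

(-2*m + q + 1)²

Expanding gives 4*m² - 4*m*q - 4*m + q² + 2*q + 1, a perfect square.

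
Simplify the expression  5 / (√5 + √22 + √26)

Group as (√5 + √22) + √26; multiply by (√5 + √22) - √26, then rationalise the remaining surd.

(-20*√715 + 5*√26 + 45*√22 + 215*√5)/439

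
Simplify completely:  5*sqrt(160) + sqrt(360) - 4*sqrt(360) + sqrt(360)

8*sqrt(10)

5*sqrt(160) = 20*sqrt(10); sqrt(360) = 6*sqrt(10); 4*sqrt(360) = 24*sqrt(10); sqrt(360) = 6*sqrt(10)
Combine: (20 + 6 - 24 + 6)·sqrt(10) = 8*sqrt(10)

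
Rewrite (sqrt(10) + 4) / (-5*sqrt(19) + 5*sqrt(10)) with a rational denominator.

Multiply numerator and denominator by 5*sqrt(10) + 5*sqrt(19).
Denominator becomes -225; numerator becomes 50 + 20*sqrt(10) + 5*sqrt(190) + 20*sqrt(19).

(-4*sqrt(19) - sqrt(190) - 4*sqrt(10) - 10)/45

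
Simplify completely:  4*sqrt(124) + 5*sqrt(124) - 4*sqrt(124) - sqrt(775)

4*sqrt(124) = 8*sqrt(31); 5*sqrt(124) = 10*sqrt(31); 4*sqrt(124) = 8*sqrt(31); sqrt(775) = 5*sqrt(31)
Combine: (8 + 10 - 8 - 5)·sqrt(31) = 5*sqrt(31)

5*sqrt(31)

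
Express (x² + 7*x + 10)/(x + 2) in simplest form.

Factor: x² + 7*x + 10 = (x + 2)·(x + 5)
Cancel the common factor (x + 2).

x + 5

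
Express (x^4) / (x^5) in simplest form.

1/x

Quotient: (x^-1)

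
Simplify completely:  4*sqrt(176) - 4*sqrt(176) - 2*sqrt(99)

-6*sqrt(11)

4*sqrt(176) = 16*sqrt(11); 4*sqrt(176) = 16*sqrt(11); 2*sqrt(99) = 6*sqrt(11)
Combine: (16 - 16 - 6)·sqrt(11) = -6*sqrt(11)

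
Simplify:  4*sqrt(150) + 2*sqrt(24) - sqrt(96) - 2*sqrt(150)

4*sqrt(150) = 20*sqrt(6); 2*sqrt(24) = 4*sqrt(6); sqrt(96) = 4*sqrt(6); 2*sqrt(150) = 10*sqrt(6)
Combine: (20 + 4 - 4 - 10)·sqrt(6) = 10*sqrt(6)

10*sqrt(6)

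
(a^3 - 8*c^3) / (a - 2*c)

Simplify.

a^2 + 2*a*c + 4*c^2

Factor as (a-b)(a^2+ab+b^2) with a=a, b=(2*c).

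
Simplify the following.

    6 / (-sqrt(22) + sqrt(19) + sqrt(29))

Group as (sqrt(19) + sqrt(29)) - sqrt(22); multiply by (sqrt(19) + sqrt(29)) + sqrt(22), then rationalise the remaining surd.

(-39*sqrt(22) + 18*sqrt(29) + 48*sqrt(19) + 3*sqrt(12122))/382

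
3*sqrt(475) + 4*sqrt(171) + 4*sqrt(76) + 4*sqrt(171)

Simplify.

3*sqrt(475) = 15*sqrt(19); 4*sqrt(171) = 12*sqrt(19); 4*sqrt(76) = 8*sqrt(19); 4*sqrt(171) = 12*sqrt(19)
Combine: (15 + 12 + 8 + 12)·sqrt(19) = 47*sqrt(19)

47*sqrt(19)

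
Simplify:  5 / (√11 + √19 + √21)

(-2*√4389 + 9*√21 + 13*√19 + 29*√11)/151

Group as (√11 + √21) + √19; multiply by (√11 + √21) - √19, then rationalise the remaining surd.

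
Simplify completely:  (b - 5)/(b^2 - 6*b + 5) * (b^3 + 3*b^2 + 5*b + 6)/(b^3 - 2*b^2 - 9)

(b + 2)/(b^2 - 4*b + 3)

Factor: b^2 - 6*b + 5 = (b - 1)*(b - 5);  b^3 + 3*b^2 + 5*b + 6 = (b^2 + b + 3)*(b + 2);  b^3 - 2*b^2 - 9 = (b^2 + b + 3)*(b - 3)
Cancel the common factors (b^2 + b + 3), (b - 5).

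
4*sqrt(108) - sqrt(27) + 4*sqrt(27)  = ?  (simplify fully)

4*sqrt(108) = 24*sqrt(3); sqrt(27) = 3*sqrt(3); 4*sqrt(27) = 12*sqrt(3)
Combine: (24 - 3 + 12)·sqrt(3) = 33*sqrt(3)

33*sqrt(3)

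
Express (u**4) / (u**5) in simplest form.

1/u

Quotient: (u**-1)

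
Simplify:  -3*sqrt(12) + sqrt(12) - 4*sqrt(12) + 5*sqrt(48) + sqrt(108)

14*sqrt(3)

3*sqrt(12) = 6*sqrt(3); sqrt(12) = 2*sqrt(3); 4*sqrt(12) = 8*sqrt(3); 5*sqrt(48) = 20*sqrt(3); sqrt(108) = 6*sqrt(3)
Combine: (-6 + 2 - 8 + 20 + 6)·sqrt(3) = 14*sqrt(3)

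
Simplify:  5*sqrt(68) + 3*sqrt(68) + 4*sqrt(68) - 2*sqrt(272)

16*sqrt(17)

5*sqrt(68) = 10*sqrt(17); 3*sqrt(68) = 6*sqrt(17); 4*sqrt(68) = 8*sqrt(17); 2*sqrt(272) = 8*sqrt(17)
Combine: (10 + 6 + 8 - 8)·sqrt(17) = 16*sqrt(17)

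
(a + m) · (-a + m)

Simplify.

Pair the conjugate factors: (m+a)(m-a) = -a² + m².

-a² + m²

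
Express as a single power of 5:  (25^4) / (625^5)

5^(-12)

25^4 = 5^8; 625^5 = 5^20
Combine exponents: 5^(-12)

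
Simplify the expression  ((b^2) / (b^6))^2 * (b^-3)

b^(-11)

Inside the bracket: (b^-4)
Raise to the power 2: (b^-8)
Multiply by (b^-3): add exponents.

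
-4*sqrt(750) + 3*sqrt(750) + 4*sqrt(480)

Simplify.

11*sqrt(30)

4*sqrt(750) = 20*sqrt(30); 3*sqrt(750) = 15*sqrt(30); 4*sqrt(480) = 16*sqrt(30)
Combine: (-20 + 15 + 16)·sqrt(30) = 11*sqrt(30)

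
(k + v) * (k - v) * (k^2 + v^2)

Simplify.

Telescope via difference of squares: (k+v)(k-v) = k^2 - v^2, then repeat with the next factor.

k^4 - v^4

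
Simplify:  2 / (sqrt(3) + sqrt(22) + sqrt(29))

Group as (sqrt(3) + sqrt(29)) + sqrt(22); multiply by (sqrt(3) + sqrt(29)) - sqrt(22), then rationalise the remaining surd.

(-sqrt(1914) - 2*sqrt(29) + 5*sqrt(22) + 24*sqrt(3))/62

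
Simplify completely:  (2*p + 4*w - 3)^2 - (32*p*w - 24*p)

Expanding gives 4*p^2 - 16*p*w + 12*p + 16*w^2 - 24*w + 9, a perfect square.

(2*p - 4*w + 3)^2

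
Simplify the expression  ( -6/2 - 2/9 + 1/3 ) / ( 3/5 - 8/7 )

910/171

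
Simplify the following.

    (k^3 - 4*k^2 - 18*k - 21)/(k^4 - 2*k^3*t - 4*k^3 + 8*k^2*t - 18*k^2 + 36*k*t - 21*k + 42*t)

-1/(-k + 2*t)

Factor: k^3 - 4*k^2 - 18*k - 21 = (k^2 + 3*k + 3)*(k - 7);  k^4 - 2*k^3*t - 4*k^3 + 8*k^2*t - 18*k^2 + 36*k*t - 21*k + 42*t = (k^2 + 3*k + 3)*(k - 7)*(k - 2*t)
Cancel the common factors (k^2 + 3*k + 3), (k - 7).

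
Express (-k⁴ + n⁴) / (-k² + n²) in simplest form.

k² + n²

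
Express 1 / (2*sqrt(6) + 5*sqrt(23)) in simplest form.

(-2*sqrt(6) + 5*sqrt(23))/551

Multiply numerator and denominator by -5*sqrt(23) + 2*sqrt(6).
Denominator becomes -551; numerator becomes -5*sqrt(23) + 2*sqrt(6).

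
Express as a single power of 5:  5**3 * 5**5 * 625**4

5**24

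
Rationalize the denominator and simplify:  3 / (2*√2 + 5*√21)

(-6*√2 + 15*√21)/517

Multiply numerator and denominator by -2*√2 + 5*√21.
Denominator becomes 517; numerator becomes -6*√2 + 15*√21.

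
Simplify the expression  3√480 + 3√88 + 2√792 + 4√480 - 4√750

8*√30 + 18*√22

3√480 = 12*√30; 3√88 = 6*√22; 2√792 = 12*√22; 4√480 = 16*√30; 4√750 = 20*√30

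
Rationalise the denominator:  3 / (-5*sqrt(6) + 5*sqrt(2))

Multiply numerator and denominator by 5*sqrt(2) + 5*sqrt(6).
Denominator becomes -100; numerator becomes 15*sqrt(2) + 15*sqrt(6).

(-3*sqrt(6) - 3*sqrt(2))/20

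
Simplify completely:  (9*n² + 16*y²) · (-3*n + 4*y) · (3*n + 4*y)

Pair the conjugate factors: ((4*y)+(3*n))((4*y)-(3*n)) = -9*n² + 16*y², then repeat with the next factor.

-81*n⁴ + 256*y⁴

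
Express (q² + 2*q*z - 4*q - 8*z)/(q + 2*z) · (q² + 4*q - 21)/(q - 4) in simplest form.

q² + 4*q - 21

Factor: q² + 2*q*z - 4*q - 8*z = (q - 4)·(q + 2*z);  q² + 4*q - 21 = (q - 3)·(q + 7)
Cancel the common factors (q - 4), (q + 2*z).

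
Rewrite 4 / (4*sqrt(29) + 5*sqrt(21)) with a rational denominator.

(-16*sqrt(29) + 20*sqrt(21))/61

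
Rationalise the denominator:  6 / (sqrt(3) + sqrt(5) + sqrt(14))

(-sqrt(210) - 3*sqrt(14) + 6*sqrt(5) + 8*sqrt(3))/2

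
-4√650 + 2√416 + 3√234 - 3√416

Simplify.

4√650 = 20*√26; 2√416 = 8*√26; 3√234 = 9*√26; 3√416 = 12*√26
Combine: (-20 + 8 + 9 - 12)·√26 = -15*√26

-15*√26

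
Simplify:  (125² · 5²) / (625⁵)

5^(-12)

125² = 5^6; 5² = 5^2; 625⁵ = 5^20
Combine exponents: 5^(-12)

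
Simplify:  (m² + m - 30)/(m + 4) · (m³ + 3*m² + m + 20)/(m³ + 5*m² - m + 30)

m - 5

Factor: m² + m - 30 = (m + 6)·(m - 5);  m³ + 3*m² + m + 20 = (m² - m + 5)·(m + 4);  m³ + 5*m² - m + 30 = (m² - m + 5)·(m + 6)
Cancel the common factors (m² - m + 5), (m + 6), (m + 4).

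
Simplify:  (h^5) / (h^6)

Quotient: (h^-1)

1/h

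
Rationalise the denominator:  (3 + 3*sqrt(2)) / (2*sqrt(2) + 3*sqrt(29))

Multiply numerator and denominator by -3*sqrt(29) + 2*sqrt(2).
Denominator becomes -253; numerator becomes -9*sqrt(58) - 9*sqrt(29) + 6*sqrt(2) + 12.

(-12 - 6*sqrt(2) + 9*sqrt(29) + 9*sqrt(58))/253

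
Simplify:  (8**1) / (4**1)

2**1

8**1 = 2**3; 4**1 = 2**2
Combine exponents: 2**1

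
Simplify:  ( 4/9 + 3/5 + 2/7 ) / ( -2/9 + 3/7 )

419/65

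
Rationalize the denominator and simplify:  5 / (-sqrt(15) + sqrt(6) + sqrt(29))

Group as (sqrt(6) + sqrt(29)) - sqrt(15); multiply by (sqrt(6) + sqrt(29)) + sqrt(15), then rationalise the remaining surd.

(-50*sqrt(15) - 20*sqrt(29) + 95*sqrt(6) + 15*sqrt(290))/148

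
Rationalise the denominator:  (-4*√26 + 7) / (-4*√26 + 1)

(-24*√26 + 409)/415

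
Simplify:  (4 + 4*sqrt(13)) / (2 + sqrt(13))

Multiply numerator and denominator by -sqrt(13) + 2.
Denominator becomes -9; numerator becomes -44 + 4*sqrt(13).

(-4*sqrt(13) + 44)/9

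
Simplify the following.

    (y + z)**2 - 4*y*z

(y - z)**2

Expand the square and combine the 4*y*z term.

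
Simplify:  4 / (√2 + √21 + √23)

(-√966 + 2*√21 + 21*√2)/21

Group as (√2 + √23) + √21; multiply by (√2 + √23) - √21, then rationalise the remaining surd.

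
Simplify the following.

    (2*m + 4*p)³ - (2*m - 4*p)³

96*m²*p + 128*p³

Only the odd-power cross terms survive.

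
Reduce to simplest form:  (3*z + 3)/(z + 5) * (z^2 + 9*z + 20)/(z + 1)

Factor: 3*z + 3 = 3*(z + 1);  z^2 + 9*z + 20 = (z + 5)*(z + 4)
Cancel the common factors (z + 1), (z + 5).

3*z + 12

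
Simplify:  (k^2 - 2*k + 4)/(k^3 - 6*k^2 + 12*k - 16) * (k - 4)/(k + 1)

Factor: k^3 - 6*k^2 + 12*k - 16 = (k^2 - 2*k + 4)*(k - 4)
Cancel the common factors (k^2 - 2*k + 4), (k - 4).

1/(k + 1)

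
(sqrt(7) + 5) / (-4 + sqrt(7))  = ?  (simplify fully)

Multiply numerator and denominator by -4 - sqrt(7).
Denominator becomes 9; numerator becomes -27 - 9*sqrt(7).

-3 - sqrt(7)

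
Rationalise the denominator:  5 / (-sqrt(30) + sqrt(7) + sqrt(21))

(5*sqrt(30) + 40*sqrt(21) + 110*sqrt(7) + 105*sqrt(10))/292

Group as (sqrt(7) + sqrt(21)) - sqrt(30); multiply by (sqrt(7) + sqrt(21)) + sqrt(30), then rationalise the remaining surd.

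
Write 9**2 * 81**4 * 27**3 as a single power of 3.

3**29

9**2 = 3**4; 81**4 = 3**16; 27**3 = 3**9
Combine exponents: 3**29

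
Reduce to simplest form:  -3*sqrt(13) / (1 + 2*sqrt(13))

(-26 + sqrt(13))/17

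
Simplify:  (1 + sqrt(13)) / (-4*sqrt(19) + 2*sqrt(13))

(-2*sqrt(247) - 13 - 2*sqrt(19) - sqrt(13))/126

Multiply numerator and denominator by 2*sqrt(13) + 4*sqrt(19).
Denominator becomes -252; numerator becomes 2*sqrt(13) + 4*sqrt(19) + 26 + 4*sqrt(247).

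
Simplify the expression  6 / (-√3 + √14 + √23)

Group as (√14 + √23) - √3; multiply by (√14 + √23) + √3, then rationalise the remaining surd.

(-17*√3 - 3*√23 + 6*√14 + √966)/11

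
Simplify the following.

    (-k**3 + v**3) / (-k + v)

k**2 + k*v + v**2

Apply the difference-of-cubes factorisation and cancel (-k + v).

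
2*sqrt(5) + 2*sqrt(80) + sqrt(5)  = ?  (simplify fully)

2*sqrt(5) = 2*sqrt(5); 2*sqrt(80) = 8*sqrt(5); sqrt(5) = sqrt(5)
Combine: (2 + 8 + 1)·sqrt(5) = 11*sqrt(5)

11*sqrt(5)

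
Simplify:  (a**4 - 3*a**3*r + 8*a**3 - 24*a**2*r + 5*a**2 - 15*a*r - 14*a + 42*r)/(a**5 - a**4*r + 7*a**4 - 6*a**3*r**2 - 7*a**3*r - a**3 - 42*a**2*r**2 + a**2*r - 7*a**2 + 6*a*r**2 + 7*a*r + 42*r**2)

(a + 2)/(a**2 + 2*a*r + a + 2*r)

Factor: a**4 - 3*a**3*r + 8*a**3 - 24*a**2*r + 5*a**2 - 15*a*r - 14*a + 42*r = (a - 1)*(a + 2)*(a - 3*r)*(a + 7);  a**5 - a**4*r + 7*a**4 - 6*a**3*r**2 - 7*a**3*r - a**3 - 42*a**2*r**2 + a**2*r - 7*a**2 + 6*a*r**2 + 7*a*r + 42*r**2 = (a - 3*r)*(a - 1)*(a + 7)*(a + 2*r)*(a + 1)
Cancel the common factors (a + 7), (a - 3*r), (a - 1).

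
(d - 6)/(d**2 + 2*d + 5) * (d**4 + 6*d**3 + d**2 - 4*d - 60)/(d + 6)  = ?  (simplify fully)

d**2 - 8*d + 12

Factor: d**4 + 6*d**3 + d**2 - 4*d - 60 = (d - 2)*(d + 6)*(d**2 + 2*d + 5)
Cancel the common factors (d**2 + 2*d + 5), (d + 6).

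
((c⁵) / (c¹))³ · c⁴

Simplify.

Inside the bracket: c⁴
Raise to the power 3: c^12
Multiply by c⁴: add exponents.

c^16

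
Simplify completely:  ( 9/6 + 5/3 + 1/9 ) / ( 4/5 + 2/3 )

Numerator: 9/6 + 5/3 + 1/9 = 59/18
Denominator: 4/5 + 2/3 = 22/15
Divide: (59/18) · (15/22) = 295/132

295/132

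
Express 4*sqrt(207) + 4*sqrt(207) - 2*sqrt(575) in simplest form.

14*sqrt(23)

4*sqrt(207) = 12*sqrt(23); 4*sqrt(207) = 12*sqrt(23); 2*sqrt(575) = 10*sqrt(23)
Combine: (12 + 12 - 10)·sqrt(23) = 14*sqrt(23)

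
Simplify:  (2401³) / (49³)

2401³ = 7^12; 49³ = 7^6
Combine exponents: 7^6

7^6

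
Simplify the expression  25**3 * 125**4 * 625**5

25**3 = 5**6; 125**4 = 5**12; 625**5 = 5**20
Combine exponents: 5**38

5**38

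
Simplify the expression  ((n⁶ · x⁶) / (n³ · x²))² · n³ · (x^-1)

Inside the bracket: n³ · x⁴
Raise to the power 2: n⁶ · x⁸
Multiply by n³ · (x^-1): add exponents.

n⁹*x⁷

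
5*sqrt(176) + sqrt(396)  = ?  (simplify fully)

5*sqrt(176) = 20*sqrt(11); sqrt(396) = 6*sqrt(11)
Combine: (20 + 6)·sqrt(11) = 26*sqrt(11)

26*sqrt(11)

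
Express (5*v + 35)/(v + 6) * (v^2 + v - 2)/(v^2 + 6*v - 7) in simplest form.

Factor: 5*v + 35 = 5*(v + 7);  v^2 + v - 2 = (v + 2)*(v - 1);  v^2 + 6*v - 7 = (v + 7)*(v - 1)
Cancel the common factors (v - 1), (v + 7).

(5*v + 10)/(v + 6)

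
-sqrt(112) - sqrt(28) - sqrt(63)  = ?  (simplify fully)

sqrt(112) = 4*sqrt(7); sqrt(28) = 2*sqrt(7); sqrt(63) = 3*sqrt(7)
Combine: (-4 - 2 - 3)·sqrt(7) = -9*sqrt(7)

-9*sqrt(7)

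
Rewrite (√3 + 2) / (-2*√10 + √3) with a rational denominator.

(-4*√10 - 2*√30 - 2*√3 - 3)/37

Multiply numerator and denominator by √3 + 2*√10.
Denominator becomes -37; numerator becomes 3 + 2*√3 + 2*√30 + 4*√10.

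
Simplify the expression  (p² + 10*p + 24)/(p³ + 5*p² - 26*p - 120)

Factor: p² + 10*p + 24 = (p + 4)·(p + 6);  p³ + 5*p² - 26*p - 120 = (p + 6)·(p + 4)·(p - 5)
Cancel the common factors (p + 6), (p + 4).

1/(p - 5)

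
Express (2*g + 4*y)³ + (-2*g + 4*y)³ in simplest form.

96*g²*y + 128*y³

Write as f((4*y),(2*g)) + f((4*y),-(2*g)) and expand.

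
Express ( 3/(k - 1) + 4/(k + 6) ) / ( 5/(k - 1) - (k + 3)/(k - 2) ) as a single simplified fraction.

Numerator: 3/(k - 1) + 4/(k + 6) = (7*k + 14)/(k**2 + 5*k - 6)
Denominator: 5/(k - 1) - (k + 3)/(k - 2) = (-k**2 + 3*k - 7)/(k**2 - 3*k + 2)
Divide: ((7*k + 14)/(k**2 + 5*k - 6)) · ((k**2 - 3*k + 2)/(-k**2 + 3*k - 7)) = (-7*k**2 + 28)/(k**3 + 3*k**2 - 11*k + 42)

(-7*k**2 + 28)/(k**3 + 3*k**2 - 11*k + 42)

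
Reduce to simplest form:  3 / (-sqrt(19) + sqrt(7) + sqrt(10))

(sqrt(19) + 8*sqrt(10) + 11*sqrt(7) + sqrt(1330))/46

Group as (sqrt(7) + sqrt(10)) - sqrt(19); multiply by (sqrt(7) + sqrt(10)) + sqrt(19), then rationalise the remaining surd.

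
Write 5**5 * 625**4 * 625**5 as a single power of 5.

5**5 = 5**5; 625**4 = 5**16; 625**5 = 5**20
Combine exponents: 5**41

5**41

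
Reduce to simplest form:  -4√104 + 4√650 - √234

9*√26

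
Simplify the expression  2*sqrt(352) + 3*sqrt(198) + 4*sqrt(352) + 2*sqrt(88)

2*sqrt(352) = 8*sqrt(22); 3*sqrt(198) = 9*sqrt(22); 4*sqrt(352) = 16*sqrt(22); 2*sqrt(88) = 4*sqrt(22)
Combine: (8 + 9 + 16 + 4)·sqrt(22) = 37*sqrt(22)

37*sqrt(22)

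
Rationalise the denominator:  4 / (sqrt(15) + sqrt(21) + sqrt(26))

(-3*sqrt(910) + 5*sqrt(26) + 10*sqrt(21) + 16*sqrt(15))/145

Group as (sqrt(21) + sqrt(26)) + sqrt(15); multiply by (sqrt(21) + sqrt(26)) - sqrt(15), then rationalise the remaining surd.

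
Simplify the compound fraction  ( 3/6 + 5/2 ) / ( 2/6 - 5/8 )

-72/7

Numerator: 3/6 + 5/2 = 3
Denominator: 2/6 - 5/8 = -7/24
Divide: (3) · (-24/7) = -72/7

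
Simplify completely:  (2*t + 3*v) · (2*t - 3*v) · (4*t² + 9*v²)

Telescope via difference of squares: ((2*t)+(3*v))((2*t)-(3*v)) = 4*t² - 9*v², then repeat with the next factor.

16*t⁴ - 81*v⁴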